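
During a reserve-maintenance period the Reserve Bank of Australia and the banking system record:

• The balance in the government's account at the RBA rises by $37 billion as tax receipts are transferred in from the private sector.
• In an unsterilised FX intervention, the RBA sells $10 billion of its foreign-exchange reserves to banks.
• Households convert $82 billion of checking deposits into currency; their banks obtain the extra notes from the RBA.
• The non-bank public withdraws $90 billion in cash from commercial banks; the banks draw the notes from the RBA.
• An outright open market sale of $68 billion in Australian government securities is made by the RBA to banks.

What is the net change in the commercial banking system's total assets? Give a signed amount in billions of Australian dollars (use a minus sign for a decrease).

RBA balance sheet:
  Assets:      Securities −$68B, Foreign assets −$10B
  Liabilities: Bank reserves −$287B, Currency in circulation +$172B, Government deposits +$37B
Commercial banking system:
  Assets:      Reserves at CB −$287B, Securities +$68B, Foreign assets +$10B
  Liabilities: Checkable deposits −$209B
Change in total bank assets = -$209 billion.

-$209 billion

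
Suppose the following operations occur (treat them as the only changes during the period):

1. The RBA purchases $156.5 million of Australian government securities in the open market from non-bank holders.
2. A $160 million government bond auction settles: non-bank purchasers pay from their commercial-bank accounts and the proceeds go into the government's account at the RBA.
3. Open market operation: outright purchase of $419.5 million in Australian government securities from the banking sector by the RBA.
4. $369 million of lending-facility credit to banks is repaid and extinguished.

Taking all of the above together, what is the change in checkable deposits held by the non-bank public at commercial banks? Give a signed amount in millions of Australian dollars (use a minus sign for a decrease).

RBA balance sheet:
  Assets:      Securities +$576M, Loans to banks −$369M
  Liabilities: Bank reserves +$47M, Government deposits +$160M
Commercial banking system:
  Assets:      Reserves at CB +$47M, Securities −$419.5M
  Liabilities: Checkable deposits −$3.5M, Borrowings from CB −$369M
So the change in checkable deposits held by the non-bank public at commercial banks is -$3.5 million.

-$3.5 million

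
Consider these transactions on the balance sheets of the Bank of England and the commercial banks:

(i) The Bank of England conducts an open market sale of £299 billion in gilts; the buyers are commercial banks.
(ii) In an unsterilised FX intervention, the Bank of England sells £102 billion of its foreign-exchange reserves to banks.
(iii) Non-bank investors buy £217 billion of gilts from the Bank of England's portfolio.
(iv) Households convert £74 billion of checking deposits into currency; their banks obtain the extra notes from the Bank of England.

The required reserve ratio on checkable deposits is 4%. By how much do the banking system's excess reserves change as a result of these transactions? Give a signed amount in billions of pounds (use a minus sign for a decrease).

-£680.36 billion

OMO sale (to banks) £299 billion: reserves −£299B, deposits 0.
FX sale £102 billion: reserves −£102B, deposits 0.
Asset sale (to non-banks) £217 billion: reserves −£217B, deposits −£217B.
Currency withdrawal £74 billion: reserves −£74B, deposits −£74B.
Totals: Δreserves = −£692B, Δdeposits = −£291B.
Δrequired reserves = 4% × −£291B = −£11.64B.
Δexcess reserves = Δreserves − Δrequired = −£692B − (−£11.64B) = -£680.36 billion.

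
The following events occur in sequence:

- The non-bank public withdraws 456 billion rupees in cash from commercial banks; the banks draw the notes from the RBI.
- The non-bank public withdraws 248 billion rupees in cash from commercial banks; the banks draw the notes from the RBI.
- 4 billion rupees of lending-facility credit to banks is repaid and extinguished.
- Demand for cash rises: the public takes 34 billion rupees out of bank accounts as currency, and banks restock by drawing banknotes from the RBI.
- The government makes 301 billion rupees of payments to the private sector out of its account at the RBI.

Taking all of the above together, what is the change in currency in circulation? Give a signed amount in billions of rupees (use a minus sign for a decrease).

+738 billion

Currency withdrawal 456 billion rupees: notes leave the central bank → +456B.
Currency withdrawal 248 billion rupees: notes leave the central bank → +248B.
Discount-window repayment 4 billion rupees: no currency enters or leaves circulation → 0.
Currency withdrawal 34 billion rupees: notes leave the central bank → +34B.
Government spending 301 billion rupees: no currency enters or leaves circulation → 0.
Net: 456 + 248 + 0 + 34 + 0 = +738 billion.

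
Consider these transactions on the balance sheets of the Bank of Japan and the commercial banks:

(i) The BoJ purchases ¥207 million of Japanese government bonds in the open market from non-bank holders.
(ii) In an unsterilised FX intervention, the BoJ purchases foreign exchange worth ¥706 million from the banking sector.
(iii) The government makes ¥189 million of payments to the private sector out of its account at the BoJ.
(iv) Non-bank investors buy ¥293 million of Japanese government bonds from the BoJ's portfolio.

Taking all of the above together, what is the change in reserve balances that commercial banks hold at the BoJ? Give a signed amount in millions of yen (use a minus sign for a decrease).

+¥809 million

Asset purchase (from non-banks) ¥207 million: the BoJ pays by crediting reserve accounts → +¥207M.
FX purchase ¥706 million: the BoJ pays by crediting reserve accounts → +¥706M.
Government spending ¥189 million: government payments flow into bank reserve accounts → +¥189M.
Asset sale (to non-banks) ¥293 million: the non-bank buyers' banks settle from reserves → −¥293M.
Net: 207 + 706 + 189 − 293 = +¥809 million.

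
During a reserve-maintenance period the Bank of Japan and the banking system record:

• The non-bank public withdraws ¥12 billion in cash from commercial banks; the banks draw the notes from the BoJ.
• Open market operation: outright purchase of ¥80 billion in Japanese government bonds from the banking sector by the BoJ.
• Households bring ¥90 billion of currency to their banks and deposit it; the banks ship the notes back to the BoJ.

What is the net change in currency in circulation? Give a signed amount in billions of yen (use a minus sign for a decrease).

-¥78 billion

BoJ balance sheet:
  Assets:      Securities +¥80B
  Liabilities: Bank reserves +¥158B, Currency in circulation −¥78B
Commercial banking system:
  Assets:      Reserves at CB +¥158B, Securities −¥80B
  Liabilities: Checkable deposits +¥78B
So the change in currency in circulation is -¥78 billion.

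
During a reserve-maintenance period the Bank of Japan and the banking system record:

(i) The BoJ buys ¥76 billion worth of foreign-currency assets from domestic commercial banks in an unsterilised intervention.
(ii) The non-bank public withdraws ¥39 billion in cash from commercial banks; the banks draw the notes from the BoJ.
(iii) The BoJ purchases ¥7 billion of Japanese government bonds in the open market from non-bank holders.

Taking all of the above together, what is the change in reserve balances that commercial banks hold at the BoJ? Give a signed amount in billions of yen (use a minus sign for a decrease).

BoJ balance sheet:
  Assets:      Securities +¥7B, Foreign assets +¥76B
  Liabilities: Bank reserves +¥44B, Currency in circulation +¥39B
Commercial banking system:
  Assets:      Reserves at CB +¥44B, Foreign assets −¥76B
  Liabilities: Checkable deposits −¥32B
So the change in reserve balances that commercial banks hold at the BoJ is +¥44 billion.

+¥44 billion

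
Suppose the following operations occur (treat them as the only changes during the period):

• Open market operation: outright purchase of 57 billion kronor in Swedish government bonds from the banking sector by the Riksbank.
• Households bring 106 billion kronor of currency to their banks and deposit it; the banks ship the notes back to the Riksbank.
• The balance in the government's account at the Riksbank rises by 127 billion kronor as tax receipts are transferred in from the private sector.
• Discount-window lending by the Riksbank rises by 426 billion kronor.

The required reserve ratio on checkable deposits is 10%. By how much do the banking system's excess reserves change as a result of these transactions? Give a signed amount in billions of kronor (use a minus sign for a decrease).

+464.1 billion

OMO purchase (from banks) 57 billion kronor: reserves +57B, deposits 0.
Currency deposit 106 billion kronor: reserves +106B, deposits +106B.
Government account inflow 127 billion kronor: reserves −127B, deposits −127B.
Discount-window loan 426 billion kronor: reserves +426B, deposits 0.
Totals: Δreserves = +462B, Δdeposits = −21B.
Δrequired reserves = 10% × −21B = −2.1B.
Δexcess reserves = Δreserves − Δrequired = +462B − (−2.1B) = +464.1 billion.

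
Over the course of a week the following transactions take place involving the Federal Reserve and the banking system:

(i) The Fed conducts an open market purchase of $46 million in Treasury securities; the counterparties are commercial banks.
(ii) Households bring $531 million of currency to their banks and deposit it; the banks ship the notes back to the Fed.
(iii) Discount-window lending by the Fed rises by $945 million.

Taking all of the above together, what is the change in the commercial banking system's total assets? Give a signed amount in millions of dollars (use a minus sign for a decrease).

+$1476 million

OMO purchase (from banks) $46 million: just an asset swap on bank balance sheets → 0.
Currency deposit $531 million: bank balance sheets expand → +$531M.
Discount-window loan $945 million: bank balance sheets expand → +$945M.
Net: 0 + 531 + 945 = +$1476 million.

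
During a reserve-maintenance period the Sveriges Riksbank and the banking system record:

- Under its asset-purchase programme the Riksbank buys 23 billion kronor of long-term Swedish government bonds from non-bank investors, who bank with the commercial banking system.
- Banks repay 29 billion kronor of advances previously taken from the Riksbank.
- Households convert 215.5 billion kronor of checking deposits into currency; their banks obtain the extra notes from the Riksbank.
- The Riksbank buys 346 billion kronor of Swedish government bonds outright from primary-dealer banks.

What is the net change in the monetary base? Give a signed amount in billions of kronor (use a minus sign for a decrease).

+340 billion

Asset purchase (from non-banks) 23 billion kronor: Riksbank balance sheet expands → +23B.
Discount-window repayment 29 billion kronor: Riksbank balance sheet contracts → −29B.
Currency withdrawal 215.5 billion kronor: just a shift between currency and reserves — both are base money → 0.
OMO purchase (from banks) 346 billion kronor: Riksbank balance sheet expands → +346B.
Net: 23 − 29 + 0 + 346 = +340 billion.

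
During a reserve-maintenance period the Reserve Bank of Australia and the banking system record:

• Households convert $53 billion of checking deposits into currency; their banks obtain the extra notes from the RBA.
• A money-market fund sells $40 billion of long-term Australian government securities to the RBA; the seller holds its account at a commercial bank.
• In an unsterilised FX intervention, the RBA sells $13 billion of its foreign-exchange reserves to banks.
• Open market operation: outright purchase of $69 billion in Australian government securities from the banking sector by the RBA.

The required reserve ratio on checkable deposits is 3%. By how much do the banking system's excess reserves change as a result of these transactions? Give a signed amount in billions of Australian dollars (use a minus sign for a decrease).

+$43.39 billion

Currency withdrawal $53 billion: reserves −$53B, deposits −$53B.
Asset purchase (from non-banks) $40 billion: reserves +$40B, deposits +$40B.
FX sale $13 billion: reserves −$13B, deposits 0.
OMO purchase (from banks) $69 billion: reserves +$69B, deposits 0.
Totals: Δreserves = +$43B, Δdeposits = −$13B.
Δrequired reserves = 3% × −$13B = −$0.39B.
Δexcess reserves = Δreserves − Δrequired = +$43B − (−$0.39B) = +$43.39 billion.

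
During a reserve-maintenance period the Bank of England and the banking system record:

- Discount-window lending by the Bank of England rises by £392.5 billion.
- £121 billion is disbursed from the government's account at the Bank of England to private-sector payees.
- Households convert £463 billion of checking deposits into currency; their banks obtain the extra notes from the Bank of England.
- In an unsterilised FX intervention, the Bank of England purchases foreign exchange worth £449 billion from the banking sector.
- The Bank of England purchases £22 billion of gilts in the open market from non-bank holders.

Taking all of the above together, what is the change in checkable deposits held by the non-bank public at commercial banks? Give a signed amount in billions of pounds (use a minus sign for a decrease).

-£320 billion

Discount-window loan £392.5 billion: the counterparty is a bank, so public deposits are unchanged → 0.
Government spending £121 billion: non-bank counterparties' bank balances rise → +£121B.
Currency withdrawal £463 billion: non-bank counterparties' bank balances fall → −£463B.
FX purchase £449 billion: the counterparty is a bank, so public deposits are unchanged → 0.
Asset purchase (from non-banks) £22 billion: non-bank counterparties' bank balances rise → +£22B.
Net: 0 + 121 − 463 + 0 + 22 = -£320 billion.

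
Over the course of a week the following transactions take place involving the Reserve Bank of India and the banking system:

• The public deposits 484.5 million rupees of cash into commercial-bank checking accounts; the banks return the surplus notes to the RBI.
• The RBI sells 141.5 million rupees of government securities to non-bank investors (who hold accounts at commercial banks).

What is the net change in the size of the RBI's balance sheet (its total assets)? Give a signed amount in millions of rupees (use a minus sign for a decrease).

RBI balance sheet:
  Assets:      Securities −141.5M
  Liabilities: Bank reserves +343M, Currency in circulation −484.5M
Change in total RBI assets = -141.5 million.

-141.5 million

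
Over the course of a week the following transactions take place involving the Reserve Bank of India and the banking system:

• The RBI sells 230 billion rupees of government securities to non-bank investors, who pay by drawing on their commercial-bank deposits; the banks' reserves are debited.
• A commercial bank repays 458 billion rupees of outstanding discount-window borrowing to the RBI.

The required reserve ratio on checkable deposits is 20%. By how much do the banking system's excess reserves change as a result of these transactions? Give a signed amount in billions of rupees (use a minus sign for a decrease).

-642 billion

Asset sale (to non-banks) 230 billion rupees: reserves −230B, deposits −230B.
Discount-window repayment 458 billion rupees: reserves −458B, deposits 0.
Totals: Δreserves = −688B, Δdeposits = −230B.
Δrequired reserves = 20% × −230B = −46B.
Δexcess reserves = Δreserves − Δrequired = −688B − (−46B) = -642 billion.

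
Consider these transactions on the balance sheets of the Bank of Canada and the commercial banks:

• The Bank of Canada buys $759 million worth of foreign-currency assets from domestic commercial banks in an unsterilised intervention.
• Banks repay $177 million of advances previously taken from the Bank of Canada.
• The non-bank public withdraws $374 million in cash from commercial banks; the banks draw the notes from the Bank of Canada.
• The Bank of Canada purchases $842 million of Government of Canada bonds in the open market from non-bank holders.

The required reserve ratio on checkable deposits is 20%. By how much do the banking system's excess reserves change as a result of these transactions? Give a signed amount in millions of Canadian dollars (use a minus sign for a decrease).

+$956.4 million

FX purchase $759 million: reserves +$759M, deposits 0.
Discount-window repayment $177 million: reserves −$177M, deposits 0.
Currency withdrawal $374 million: reserves −$374M, deposits −$374M.
Asset purchase (from non-banks) $842 million: reserves +$842M, deposits +$842M.
Totals: Δreserves = +$1050M, Δdeposits = +$468M.
Δrequired reserves = 20% × +$468M = +$93.6M.
Δexcess reserves = Δreserves − Δrequired = +$1050M − (+$93.6M) = +$956.4 million.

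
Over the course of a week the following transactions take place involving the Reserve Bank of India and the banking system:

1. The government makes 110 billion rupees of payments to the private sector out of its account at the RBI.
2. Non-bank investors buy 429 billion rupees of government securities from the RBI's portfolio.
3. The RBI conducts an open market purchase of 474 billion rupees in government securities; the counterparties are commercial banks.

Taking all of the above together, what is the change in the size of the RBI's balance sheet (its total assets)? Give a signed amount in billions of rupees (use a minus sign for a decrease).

Government spending 110 billion rupees: only the composition of liabilities changes → 0.
Asset sale (to non-banks) 429 billion rupees: an RBI asset is shed → −429B.
OMO purchase (from banks) 474 billion rupees: an RBI asset is acquired → +474B.
Net: 0 − 429 + 474 = +45 billion.

+45 billion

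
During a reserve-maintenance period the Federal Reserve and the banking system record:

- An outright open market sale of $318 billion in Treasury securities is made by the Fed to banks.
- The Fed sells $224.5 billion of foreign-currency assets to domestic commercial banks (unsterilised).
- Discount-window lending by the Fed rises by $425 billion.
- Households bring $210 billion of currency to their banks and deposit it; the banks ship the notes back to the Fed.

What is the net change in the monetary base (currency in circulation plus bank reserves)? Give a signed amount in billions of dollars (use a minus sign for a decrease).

-$117.5 billion

Fed balance sheet:
  Assets:      Securities −$318B, Loans to banks +$425B, Foreign assets −$224.5B
  Liabilities: Bank reserves +$92.5B, Currency in circulation −$210B
Commercial banking system:
  Assets:      Reserves at CB +$92.5B, Securities +$318B, Foreign assets +$224.5B
  Liabilities: Checkable deposits +$210B, Borrowings from CB +$425B
Monetary base = currency + reserves: −$210B + (+$92.5B) = -$117.5 billion.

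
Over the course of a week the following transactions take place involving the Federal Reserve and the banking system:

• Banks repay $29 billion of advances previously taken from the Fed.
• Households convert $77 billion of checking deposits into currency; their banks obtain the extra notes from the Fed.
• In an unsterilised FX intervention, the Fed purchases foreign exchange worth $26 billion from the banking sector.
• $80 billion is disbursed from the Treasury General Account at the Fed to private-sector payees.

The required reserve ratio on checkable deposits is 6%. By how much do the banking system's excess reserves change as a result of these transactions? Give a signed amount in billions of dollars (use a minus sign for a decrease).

-$0.18 billion

Discount-window repayment $29 billion: reserves −$29B, deposits 0.
Currency withdrawal $77 billion: reserves −$77B, deposits −$77B.
FX purchase $26 billion: reserves +$26B, deposits 0.
Government spending $80 billion: reserves +$80B, deposits +$80B.
Totals: Δreserves = 0, Δdeposits = +$3B.
Δrequired reserves = 6% × +$3B = +$0.18B.
Δexcess reserves = Δreserves − Δrequired = 0 − (+$0.18B) = -$0.18 billion.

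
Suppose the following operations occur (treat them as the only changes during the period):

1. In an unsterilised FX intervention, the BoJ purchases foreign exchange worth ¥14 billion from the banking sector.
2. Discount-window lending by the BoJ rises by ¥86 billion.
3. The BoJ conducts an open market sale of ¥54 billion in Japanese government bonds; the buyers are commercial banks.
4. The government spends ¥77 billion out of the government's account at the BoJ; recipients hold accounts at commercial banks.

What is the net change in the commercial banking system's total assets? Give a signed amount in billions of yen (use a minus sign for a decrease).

FX purchase ¥14 billion: just an asset swap on bank balance sheets → 0.
Discount-window loan ¥86 billion: bank balance sheets expand → +¥86B.
OMO sale (to banks) ¥54 billion: just an asset swap on bank balance sheets → 0.
Government spending ¥77 billion: bank balance sheets expand → +¥77B.
Net: 0 + 86 + 0 + 77 = +¥163 billion.

+¥163 billion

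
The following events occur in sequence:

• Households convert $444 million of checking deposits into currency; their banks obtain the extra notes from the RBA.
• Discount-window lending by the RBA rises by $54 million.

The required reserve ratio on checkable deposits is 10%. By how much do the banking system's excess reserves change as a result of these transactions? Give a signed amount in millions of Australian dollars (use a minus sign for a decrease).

Currency withdrawal $444 million: reserves −$444M, deposits −$444M.
Discount-window loan $54 million: reserves +$54M, deposits 0.
Totals: Δreserves = −$390M, Δdeposits = −$444M.
Δrequired reserves = 10% × −$444M = −$44.4M.
Δexcess reserves = Δreserves − Δrequired = −$390M − (−$44.4M) = -$345.6 million.

-$345.6 million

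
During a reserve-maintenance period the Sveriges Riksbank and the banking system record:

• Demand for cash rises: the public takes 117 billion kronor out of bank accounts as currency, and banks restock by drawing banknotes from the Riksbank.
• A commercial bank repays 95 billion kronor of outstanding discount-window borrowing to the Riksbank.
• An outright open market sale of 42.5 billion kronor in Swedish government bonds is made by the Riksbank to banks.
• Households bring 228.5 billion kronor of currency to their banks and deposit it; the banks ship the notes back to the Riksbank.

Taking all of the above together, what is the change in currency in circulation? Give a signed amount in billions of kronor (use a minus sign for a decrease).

-111.5 billion

Riksbank balance sheet:
  Assets:      Securities −42.5B, Loans to banks −95B
  Liabilities: Bank reserves −26B, Currency in circulation −111.5B
Commercial banking system:
  Assets:      Reserves at CB −26B, Securities +42.5B
  Liabilities: Checkable deposits +111.5B, Borrowings from CB −95B
So the change in currency in circulation is -111.5 billion.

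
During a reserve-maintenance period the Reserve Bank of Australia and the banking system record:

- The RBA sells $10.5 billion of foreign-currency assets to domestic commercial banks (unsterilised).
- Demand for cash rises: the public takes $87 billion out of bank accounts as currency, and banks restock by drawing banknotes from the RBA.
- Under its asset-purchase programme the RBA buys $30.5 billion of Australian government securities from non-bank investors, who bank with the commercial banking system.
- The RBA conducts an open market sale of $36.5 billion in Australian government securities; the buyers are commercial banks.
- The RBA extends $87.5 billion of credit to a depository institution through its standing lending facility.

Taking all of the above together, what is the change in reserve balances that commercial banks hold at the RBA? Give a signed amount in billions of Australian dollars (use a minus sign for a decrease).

-$16 billion

FX sale $10.5 billion: the buying banks pay out of their reserve balances → −$10.5B.
Currency withdrawal $87 billion: banks swap reserves for currency → −$87B.
Asset purchase (from non-banks) $30.5 billion: the RBA pays by crediting reserve accounts → +$30.5B.
OMO sale (to banks) $36.5 billion: the buying banks pay out of their reserve balances → −$36.5B.
Discount-window loan $87.5 billion: the loan is credited to the bank's reserve account → +$87.5B.
Net: −10.5 − 87 + 30.5 − 36.5 + 87.5 = -$16 billion.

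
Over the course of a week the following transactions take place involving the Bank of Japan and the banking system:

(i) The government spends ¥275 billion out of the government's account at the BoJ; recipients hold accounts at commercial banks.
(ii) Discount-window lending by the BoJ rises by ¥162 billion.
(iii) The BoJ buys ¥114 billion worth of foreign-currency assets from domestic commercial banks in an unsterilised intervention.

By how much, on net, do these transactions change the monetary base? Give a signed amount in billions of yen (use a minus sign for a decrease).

BoJ balance sheet:
  Assets:      Loans to banks +¥162B, Foreign assets +¥114B
  Liabilities: Bank reserves +¥551B, Government deposits −¥275B
Commercial banking system:
  Assets:      Reserves at CB +¥551B, Foreign assets −¥114B
  Liabilities: Checkable deposits +¥275B, Borrowings from CB +¥162B
Monetary base = currency + reserves: 0 + (+¥551B) = +¥551 billion.

+¥551 billion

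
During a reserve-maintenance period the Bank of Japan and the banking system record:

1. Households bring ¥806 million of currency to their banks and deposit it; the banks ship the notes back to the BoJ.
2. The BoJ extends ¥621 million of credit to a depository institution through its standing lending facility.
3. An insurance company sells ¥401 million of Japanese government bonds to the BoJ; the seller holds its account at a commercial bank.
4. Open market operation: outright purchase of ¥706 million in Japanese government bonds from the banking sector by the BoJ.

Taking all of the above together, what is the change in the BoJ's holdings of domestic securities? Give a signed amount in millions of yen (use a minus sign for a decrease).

Currency deposit ¥806 million: the BoJ's securities portfolio is untouched → 0.
Discount-window loan ¥621 million: the BoJ's securities portfolio is untouched → 0.
Asset purchase (from non-banks) ¥401 million: securities added to the BoJ's portfolio → +¥401M.
OMO purchase (from banks) ¥706 million: securities added to the BoJ's portfolio → +¥706M.
Net: 0 + 0 + 401 + 706 = +¥1107 million.

+¥1107 million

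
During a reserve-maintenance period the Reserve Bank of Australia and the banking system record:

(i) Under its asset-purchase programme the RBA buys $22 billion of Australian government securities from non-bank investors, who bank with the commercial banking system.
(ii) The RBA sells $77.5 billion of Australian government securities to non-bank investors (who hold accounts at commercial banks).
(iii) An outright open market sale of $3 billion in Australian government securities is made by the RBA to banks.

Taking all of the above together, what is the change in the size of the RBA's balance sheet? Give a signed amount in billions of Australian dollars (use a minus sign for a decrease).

-$58.5 billion

Asset purchase (from non-banks) $22 billion: an RBA asset is acquired → +$22B.
Asset sale (to non-banks) $77.5 billion: an RBA asset is shed → −$77.5B.
OMO sale (to banks) $3 billion: an RBA asset is shed → −$3B.
Net: 22 − 77.5 − 3 = -$58.5 billion.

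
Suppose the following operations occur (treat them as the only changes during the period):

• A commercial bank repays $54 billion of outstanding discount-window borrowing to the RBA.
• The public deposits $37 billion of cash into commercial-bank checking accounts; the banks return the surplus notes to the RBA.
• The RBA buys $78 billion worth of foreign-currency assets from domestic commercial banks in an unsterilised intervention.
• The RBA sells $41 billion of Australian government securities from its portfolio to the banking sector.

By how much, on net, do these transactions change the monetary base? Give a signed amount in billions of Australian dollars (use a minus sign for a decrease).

-$17 billion

Discount-window repayment $54 billion: RBA balance sheet contracts → −$54B.
Currency deposit $37 billion: just a shift between currency and reserves — both are base money → 0.
FX purchase $78 billion: RBA balance sheet expands → +$78B.
OMO sale (to banks) $41 billion: RBA balance sheet contracts → −$41B.
Net: −54 + 0 + 78 − 41 = -$17 billion.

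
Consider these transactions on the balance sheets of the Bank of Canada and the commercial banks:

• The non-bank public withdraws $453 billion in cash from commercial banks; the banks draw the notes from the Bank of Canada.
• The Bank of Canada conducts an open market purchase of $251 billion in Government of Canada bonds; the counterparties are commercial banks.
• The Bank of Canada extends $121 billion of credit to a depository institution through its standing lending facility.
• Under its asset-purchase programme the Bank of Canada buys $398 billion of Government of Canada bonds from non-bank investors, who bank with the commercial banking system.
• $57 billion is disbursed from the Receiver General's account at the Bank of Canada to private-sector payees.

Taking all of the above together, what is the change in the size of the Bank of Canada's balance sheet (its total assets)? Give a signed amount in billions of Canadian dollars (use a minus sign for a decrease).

Currency withdrawal $453 billion: only the composition of liabilities changes → 0.
OMO purchase (from banks) $251 billion: a Bank of Canada asset is acquired → +$251B.
Discount-window loan $121 billion: a Bank of Canada asset is acquired → +$121B.
Asset purchase (from non-banks) $398 billion: a Bank of Canada asset is acquired → +$398B.
Government spending $57 billion: only the composition of liabilities changes → 0.
Net: 0 + 251 + 121 + 398 + 0 = +$770 billion.

+$770 billion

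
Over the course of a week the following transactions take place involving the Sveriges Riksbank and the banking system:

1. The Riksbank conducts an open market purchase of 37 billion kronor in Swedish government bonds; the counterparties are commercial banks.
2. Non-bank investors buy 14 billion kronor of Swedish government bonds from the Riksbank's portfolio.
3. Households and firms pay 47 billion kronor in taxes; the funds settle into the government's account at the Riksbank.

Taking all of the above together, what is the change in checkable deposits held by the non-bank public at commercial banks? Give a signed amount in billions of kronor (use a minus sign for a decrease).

-61 billion

OMO purchase (from banks) 37 billion kronor: the counterparty is a bank, so public deposits are unchanged → 0.
Asset sale (to non-banks) 14 billion kronor: non-bank counterparties' bank balances fall → −14B.
Government account inflow 47 billion kronor: non-bank counterparties' bank balances fall → −47B.
Net: 0 − 14 − 47 = -61 billion.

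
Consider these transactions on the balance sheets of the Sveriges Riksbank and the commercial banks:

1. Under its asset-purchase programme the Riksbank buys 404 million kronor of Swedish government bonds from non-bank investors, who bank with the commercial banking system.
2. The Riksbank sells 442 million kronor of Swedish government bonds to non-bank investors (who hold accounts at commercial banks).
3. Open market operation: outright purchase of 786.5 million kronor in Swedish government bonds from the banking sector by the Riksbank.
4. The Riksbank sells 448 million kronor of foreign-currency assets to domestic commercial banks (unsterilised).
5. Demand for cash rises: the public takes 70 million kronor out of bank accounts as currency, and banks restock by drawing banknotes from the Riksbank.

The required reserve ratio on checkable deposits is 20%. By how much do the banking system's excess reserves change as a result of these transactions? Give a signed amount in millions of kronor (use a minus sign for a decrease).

+252.1 million

Asset purchase (from non-banks) 404 million kronor: reserves +404M, deposits +404M.
Asset sale (to non-banks) 442 million kronor: reserves −442M, deposits −442M.
OMO purchase (from banks) 786.5 million kronor: reserves +786.5M, deposits 0.
FX sale 448 million kronor: reserves −448M, deposits 0.
Currency withdrawal 70 million kronor: reserves −70M, deposits −70M.
Totals: Δreserves = +230.5M, Δdeposits = −108M.
Δrequired reserves = 20% × −108M = −21.6M.
Δexcess reserves = Δreserves − Δrequired = +230.5M − (−21.6M) = +252.1 million.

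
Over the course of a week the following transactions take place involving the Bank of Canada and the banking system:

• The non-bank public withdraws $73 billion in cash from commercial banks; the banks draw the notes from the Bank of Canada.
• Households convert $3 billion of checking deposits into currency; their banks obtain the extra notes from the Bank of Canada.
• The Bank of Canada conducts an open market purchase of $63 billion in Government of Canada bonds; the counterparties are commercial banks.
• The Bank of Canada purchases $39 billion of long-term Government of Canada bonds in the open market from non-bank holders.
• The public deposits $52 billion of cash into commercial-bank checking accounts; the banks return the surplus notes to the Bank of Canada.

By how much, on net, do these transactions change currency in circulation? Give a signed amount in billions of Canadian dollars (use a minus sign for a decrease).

Currency withdrawal $73 billion: notes leave the central bank → +$73B.
Currency withdrawal $3 billion: notes leave the central bank → +$3B.
OMO purchase (from banks) $63 billion: no currency enters or leaves circulation → 0.
Asset purchase (from non-banks) $39 billion: no currency enters or leaves circulation → 0.
Currency deposit $52 billion: notes return to the central bank → −$52B.
Net: 73 + 3 + 0 + 0 − 52 = +$24 billion.

+$24 billion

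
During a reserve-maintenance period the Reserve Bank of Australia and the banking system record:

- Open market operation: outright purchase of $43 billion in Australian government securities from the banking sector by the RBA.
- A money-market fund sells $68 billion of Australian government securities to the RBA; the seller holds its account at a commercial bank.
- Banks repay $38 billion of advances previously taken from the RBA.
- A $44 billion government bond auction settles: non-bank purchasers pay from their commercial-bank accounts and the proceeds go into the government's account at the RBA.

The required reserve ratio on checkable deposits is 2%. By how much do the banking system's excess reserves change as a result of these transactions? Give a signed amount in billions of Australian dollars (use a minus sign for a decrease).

+$28.52 billion

OMO purchase (from banks) $43 billion: reserves +$43B, deposits 0.
Asset purchase (from non-banks) $68 billion: reserves +$68B, deposits +$68B.
Discount-window repayment $38 billion: reserves −$38B, deposits 0.
Government account inflow $44 billion: reserves −$44B, deposits −$44B.
Totals: Δreserves = +$29B, Δdeposits = +$24B.
Δrequired reserves = 2% × +$24B = +$0.48B.
Δexcess reserves = Δreserves − Δrequired = +$29B − (+$0.48B) = +$28.52 billion.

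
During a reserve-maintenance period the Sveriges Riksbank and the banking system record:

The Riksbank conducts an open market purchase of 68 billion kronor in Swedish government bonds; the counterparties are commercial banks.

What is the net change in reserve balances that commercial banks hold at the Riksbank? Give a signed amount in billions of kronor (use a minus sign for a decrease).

+68 billion

OMO purchase (from banks) 68 billion kronor: the Riksbank pays by crediting reserve accounts → +68B.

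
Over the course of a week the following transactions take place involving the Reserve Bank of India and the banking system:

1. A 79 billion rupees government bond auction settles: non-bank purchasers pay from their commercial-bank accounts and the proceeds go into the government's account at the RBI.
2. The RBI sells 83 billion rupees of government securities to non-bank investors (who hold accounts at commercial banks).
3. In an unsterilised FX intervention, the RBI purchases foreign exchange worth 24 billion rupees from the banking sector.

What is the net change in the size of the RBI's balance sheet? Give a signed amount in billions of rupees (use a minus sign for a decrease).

RBI balance sheet:
  Assets:      Securities −83B, Foreign assets +24B
  Liabilities: Bank reserves −138B, Government deposits +79B
Change in total RBI assets = -59 billion.

-59 billion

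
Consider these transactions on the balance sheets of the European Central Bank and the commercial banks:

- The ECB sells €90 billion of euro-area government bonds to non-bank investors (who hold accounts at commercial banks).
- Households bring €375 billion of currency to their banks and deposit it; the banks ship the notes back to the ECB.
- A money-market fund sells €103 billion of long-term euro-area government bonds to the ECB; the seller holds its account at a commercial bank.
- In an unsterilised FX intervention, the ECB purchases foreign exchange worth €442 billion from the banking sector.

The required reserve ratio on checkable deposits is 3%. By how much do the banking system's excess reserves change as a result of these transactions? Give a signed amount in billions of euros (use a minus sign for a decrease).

Asset sale (to non-banks) €90 billion: reserves −€90B, deposits −€90B.
Currency deposit €375 billion: reserves +€375B, deposits +€375B.
Asset purchase (from non-banks) €103 billion: reserves +€103B, deposits +€103B.
FX purchase €442 billion: reserves +€442B, deposits 0.
Totals: Δreserves = +€830B, Δdeposits = +€388B.
Δrequired reserves = 3% × +€388B = +€11.64B.
Δexcess reserves = Δreserves − Δrequired = +€830B − (+€11.64B) = +€818.36 billion.

+€818.36 billion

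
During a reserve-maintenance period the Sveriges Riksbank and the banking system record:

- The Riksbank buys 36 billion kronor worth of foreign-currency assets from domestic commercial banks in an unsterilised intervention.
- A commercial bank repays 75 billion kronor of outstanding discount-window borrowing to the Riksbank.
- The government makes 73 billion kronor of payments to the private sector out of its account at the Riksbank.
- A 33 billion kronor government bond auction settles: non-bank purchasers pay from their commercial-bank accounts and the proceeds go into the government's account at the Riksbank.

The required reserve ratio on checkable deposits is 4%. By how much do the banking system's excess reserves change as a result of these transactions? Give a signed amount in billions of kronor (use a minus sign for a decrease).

-0.6 billion

FX purchase 36 billion kronor: reserves +36B, deposits 0.
Discount-window repayment 75 billion kronor: reserves −75B, deposits 0.
Government spending 73 billion kronor: reserves +73B, deposits +73B.
Government account inflow 33 billion kronor: reserves −33B, deposits −33B.
Totals: Δreserves = +1B, Δdeposits = +40B.
Δrequired reserves = 4% × +40B = +1.6B.
Δexcess reserves = Δreserves − Δrequired = +1B − (+1.6B) = -0.6 billion.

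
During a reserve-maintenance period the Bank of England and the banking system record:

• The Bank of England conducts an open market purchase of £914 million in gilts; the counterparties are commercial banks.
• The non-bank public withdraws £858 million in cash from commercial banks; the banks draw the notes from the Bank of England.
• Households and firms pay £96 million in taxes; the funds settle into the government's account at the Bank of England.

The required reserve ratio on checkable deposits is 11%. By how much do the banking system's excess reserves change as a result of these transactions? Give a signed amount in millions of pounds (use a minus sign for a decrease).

OMO purchase (from banks) £914 million: reserves +£914M, deposits 0.
Currency withdrawal £858 million: reserves −£858M, deposits −£858M.
Government account inflow £96 million: reserves −£96M, deposits −£96M.
Totals: Δreserves = −£40M, Δdeposits = −£954M.
Δrequired reserves = 11% × −£954M = −£104.94M.
Δexcess reserves = Δreserves − Δrequired = −£40M − (−£104.94M) = +£64.94 million.

+£64.94 million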